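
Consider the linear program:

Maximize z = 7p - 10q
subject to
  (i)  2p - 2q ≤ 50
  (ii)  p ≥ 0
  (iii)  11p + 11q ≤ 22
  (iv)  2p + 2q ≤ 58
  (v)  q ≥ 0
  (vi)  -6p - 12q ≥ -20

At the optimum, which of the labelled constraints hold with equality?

Vertices and z = 7p - 10q:
  (0, 0) → z = 0
  (0, 5/3) → z = -50/3
  (2, 0) → z = 14
  (2/3, 4/3) → z = -26/3

The maximum is at (2, 0). Substituting into each constraint, equality holds for (iii) and (v); the remaining constraints have slack.

(iii) and (v)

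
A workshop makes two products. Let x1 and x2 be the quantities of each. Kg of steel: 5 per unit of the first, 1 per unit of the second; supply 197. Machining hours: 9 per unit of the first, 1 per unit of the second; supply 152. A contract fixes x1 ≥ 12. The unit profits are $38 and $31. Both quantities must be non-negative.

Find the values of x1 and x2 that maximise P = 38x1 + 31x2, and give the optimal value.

Vertices and P = 38x1 + 31x2:
  (152/9, 0) → P = 5776/9
  (12, 0) → P = 456
  (12, 44) → P = 1820

x1 = 12, x2 = 44, maximum P = 1820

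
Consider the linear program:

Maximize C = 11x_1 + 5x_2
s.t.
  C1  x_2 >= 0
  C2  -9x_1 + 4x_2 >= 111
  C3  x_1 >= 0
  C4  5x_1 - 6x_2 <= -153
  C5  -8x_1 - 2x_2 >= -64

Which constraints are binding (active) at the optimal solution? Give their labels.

Vertices and C = 11x_1 + 5x_2:
  (0, 111/4) → C = 555/4
  (17/25, 732/25) → C = 3847/25
  (0, 32) → C = 160

The maximum is at (0, 32). Substituting into each constraint, equality holds for C3 and C5; the remaining constraints have slack.

C3 and C5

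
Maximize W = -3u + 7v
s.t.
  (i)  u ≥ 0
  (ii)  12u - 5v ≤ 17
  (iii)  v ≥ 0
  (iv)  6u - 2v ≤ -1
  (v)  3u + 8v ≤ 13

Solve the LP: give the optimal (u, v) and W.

The binding constraints are u = 0 and 3u + 8v = 13.
Solving simultaneously gives u = 0, v = 13/8.

u = 0, v = 13/8, maximum W = 91/8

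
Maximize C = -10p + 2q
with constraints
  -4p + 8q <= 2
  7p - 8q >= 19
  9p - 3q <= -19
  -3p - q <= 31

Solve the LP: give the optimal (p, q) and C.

Feasible corners and C = -10p + 2q:
  (-209/51, -304/51) → C = 494/17
  (-229/31, -274/31) → C = 1742/31
  (-56/9, -37/3) → C = 338/9

The binding constraints are 7p - 8q = 19 and -3p - q = 31.
Solving simultaneously gives p = -229/31, q = -274/31.

p = -229/31, q = -274/31, maximum C = 1742/31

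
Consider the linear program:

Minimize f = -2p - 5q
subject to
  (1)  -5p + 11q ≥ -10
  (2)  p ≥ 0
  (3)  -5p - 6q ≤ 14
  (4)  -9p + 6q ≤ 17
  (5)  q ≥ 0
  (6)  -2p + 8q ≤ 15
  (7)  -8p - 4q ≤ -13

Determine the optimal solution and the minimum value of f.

p = 245/18, q = 95/18, minimum f = -965/18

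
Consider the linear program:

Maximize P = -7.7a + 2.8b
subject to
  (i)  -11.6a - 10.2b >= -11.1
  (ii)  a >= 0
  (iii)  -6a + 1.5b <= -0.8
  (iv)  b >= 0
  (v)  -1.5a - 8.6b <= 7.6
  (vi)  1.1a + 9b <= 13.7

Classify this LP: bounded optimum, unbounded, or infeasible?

bounded optimum

Extreme points and P = -7.7a + 2.8b:
  (827/2620, 1433/1965) → P = -30541/78600
  (111/116, 0) → P = -8547/1160
  (2/15, 0) → P = -77/75
The feasible region has finitely many vertices and no improving ray; the maximum is -30541/78600 at (827/2620, 1433/1965).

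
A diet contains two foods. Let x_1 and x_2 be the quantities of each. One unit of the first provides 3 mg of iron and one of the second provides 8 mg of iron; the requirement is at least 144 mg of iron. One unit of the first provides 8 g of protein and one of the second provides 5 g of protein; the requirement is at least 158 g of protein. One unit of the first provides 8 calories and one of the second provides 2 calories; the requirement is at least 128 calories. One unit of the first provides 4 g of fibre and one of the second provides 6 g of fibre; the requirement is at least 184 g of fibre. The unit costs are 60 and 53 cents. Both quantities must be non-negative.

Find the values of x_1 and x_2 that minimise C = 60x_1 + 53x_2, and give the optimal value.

Feasible corners and C = 60x_1 + 53x_2:
  (0, 64) → C = 3392
  (48, 0) → C = 2880
  (304/7, 12/7) → C = 18876/7
  (10, 24) → C = 1872
The feasible region is unbounded (it extends along (0, 1), (1, 0)), but C strictly increases along every unbounded feasible direction, so there is no improving ray and the minimum is attained at a vertex.

The optimum lies where 8x_1 + 2x_2 = 128 and 4x_1 + 6x_2 = 184.
Solving simultaneously gives x_1 = 10, x_2 = 24.

x_1 = 10, x_2 = 24, minimum C = 1872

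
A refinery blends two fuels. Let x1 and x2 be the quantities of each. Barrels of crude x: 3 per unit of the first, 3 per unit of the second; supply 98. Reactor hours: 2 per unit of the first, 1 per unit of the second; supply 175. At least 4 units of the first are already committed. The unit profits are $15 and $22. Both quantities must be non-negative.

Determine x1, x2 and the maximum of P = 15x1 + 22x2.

x1 = 4, x2 = 86/3, maximum P = 2072/3

The optimum lies where 3x1 + 3x2 = 98 and x1 = 4.
Solving simultaneously gives x1 = 4, x2 = 86/3.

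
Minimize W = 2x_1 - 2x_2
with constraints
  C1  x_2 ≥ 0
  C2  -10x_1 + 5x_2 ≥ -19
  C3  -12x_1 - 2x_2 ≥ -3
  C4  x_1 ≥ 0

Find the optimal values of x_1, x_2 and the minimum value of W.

Corner points and W = 2x_1 - 2x_2:
  (1/4, 0) → W = 1/2
  (0, 0) → W = 0
  (0, 3/2) → W = -3

At the optimal vertex, -12x_1 - 2x_2 = -3 and x_1 = 0.
Solving simultaneously gives x_1 = 0, x_2 = 3/2.

x_1 = 0, x_2 = 3/2, minimum W = -3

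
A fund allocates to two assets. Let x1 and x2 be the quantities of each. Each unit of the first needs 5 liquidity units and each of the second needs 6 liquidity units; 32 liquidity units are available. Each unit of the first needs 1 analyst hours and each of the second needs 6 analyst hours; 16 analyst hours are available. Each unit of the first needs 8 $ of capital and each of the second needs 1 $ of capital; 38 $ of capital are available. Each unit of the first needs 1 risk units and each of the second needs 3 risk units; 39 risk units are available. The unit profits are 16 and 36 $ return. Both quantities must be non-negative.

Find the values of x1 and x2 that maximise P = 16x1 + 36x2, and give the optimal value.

x1 = 4, x2 = 2, maximum P = 136

Feasible corners and P = 16x1 + 36x2:
  (0, 0) → P = 0
  (0, 8/3) → P = 96
  (19/4, 0) → P = 76
  (4, 2) → P = 136
  (196/43, 66/43) → P = 5512/43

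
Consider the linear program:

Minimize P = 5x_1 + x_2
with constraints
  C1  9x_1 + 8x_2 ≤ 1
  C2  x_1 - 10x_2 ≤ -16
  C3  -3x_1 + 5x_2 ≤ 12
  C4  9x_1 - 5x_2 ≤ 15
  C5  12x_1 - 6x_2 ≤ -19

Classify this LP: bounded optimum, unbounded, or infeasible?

bounded optimum

Feasible corners and P = 5x_1 + x_2:
  (-59/49, 145/98) → P = -445/98
  (-91/69, 37/23) → P = -344/69
  (-8/5, 36/25) → P = -164/25
The feasible region has finitely many vertices and no improving ray; the minimum is -164/25 at (-8/5, 36/25).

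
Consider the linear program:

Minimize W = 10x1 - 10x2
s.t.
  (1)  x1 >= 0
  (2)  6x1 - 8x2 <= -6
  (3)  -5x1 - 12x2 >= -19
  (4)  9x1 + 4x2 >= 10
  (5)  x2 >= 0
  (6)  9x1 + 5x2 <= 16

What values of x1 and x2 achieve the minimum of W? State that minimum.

Feasible corners and W = 10x1 - 10x2:
  (5/7, 9/7) → W = -40/7
  (7/12, 19/16) → W = -145/24
  (1/2, 11/8) → W = -35/4

x1 = 1/2, x2 = 11/8, minimum W = -35/4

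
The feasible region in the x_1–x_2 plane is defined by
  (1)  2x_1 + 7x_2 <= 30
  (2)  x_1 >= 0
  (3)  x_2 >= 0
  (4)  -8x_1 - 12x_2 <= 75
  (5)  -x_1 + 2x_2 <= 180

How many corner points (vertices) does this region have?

3

Pairwise boundary intersections that survive every other constraint:
  (0, 30/7)
  (15, 0)
  (0, 0)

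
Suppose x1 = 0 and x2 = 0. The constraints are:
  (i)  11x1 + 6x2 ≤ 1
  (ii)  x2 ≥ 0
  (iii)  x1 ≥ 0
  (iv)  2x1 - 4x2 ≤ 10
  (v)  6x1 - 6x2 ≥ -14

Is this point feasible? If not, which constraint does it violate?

feasible

(i): 0 ≤ 1 ✓
(ii): 0 ≥ 0 ✓
(iii): 0 ≥ 0 ✓
(iv): 0 ≤ 10 ✓
(v): 0 ≥ -14 ✓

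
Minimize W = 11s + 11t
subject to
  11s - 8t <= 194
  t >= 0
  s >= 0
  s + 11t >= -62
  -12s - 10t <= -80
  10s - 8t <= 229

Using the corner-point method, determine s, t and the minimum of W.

s = 20/3, t = 0, minimum W = 220/3

The feasible region is unbounded (it extends along (0, 1), (8, 11)), but W strictly increases along every unbounded feasible direction, so there is no improving ray and the minimum is attained at a vertex.

The optimum lies where t = 0 and -12s - 10t = -80.
Solving simultaneously gives s = 20/3, t = 0.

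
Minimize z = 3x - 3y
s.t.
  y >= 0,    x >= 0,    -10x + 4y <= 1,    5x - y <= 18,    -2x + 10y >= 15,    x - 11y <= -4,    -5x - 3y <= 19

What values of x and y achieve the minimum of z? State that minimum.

Feasible corners and z = 3x - 3y:
  (73/10, 37/2) → z = -168/5
  (25/46, 37/23) → z = -147/46
  (65/16, 37/16) → z = 21/4

x = 73/10, y = 37/2, minimum z = -168/5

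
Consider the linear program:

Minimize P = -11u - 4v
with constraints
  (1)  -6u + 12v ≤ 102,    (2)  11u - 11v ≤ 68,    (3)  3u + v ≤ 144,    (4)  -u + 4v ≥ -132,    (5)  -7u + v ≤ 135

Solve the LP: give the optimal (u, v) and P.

u = 323/11, v = 255/11, minimum P = -4573/11

Corner points and P = -11u - 4v:
  (323/11, 255/11) → P = -4573/11
  (-253/13, -16/13) → P = 219
  (-1553/66, -1961/66) → P = 8309/22

At the optimal vertex, -6u + 12v = 102 and 11u - 11v = 68.
Solving simultaneously gives u = 323/11, v = 255/11.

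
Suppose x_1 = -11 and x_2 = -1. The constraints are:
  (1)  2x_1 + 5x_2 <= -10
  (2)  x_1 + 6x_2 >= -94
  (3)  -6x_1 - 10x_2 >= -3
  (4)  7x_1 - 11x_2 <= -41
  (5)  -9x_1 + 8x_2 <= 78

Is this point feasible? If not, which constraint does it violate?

Constraint (5): -9x_1 + 8x_2 = 91, which is not ≤ 78. All other constraints are satisfied.

not feasible — violates (5)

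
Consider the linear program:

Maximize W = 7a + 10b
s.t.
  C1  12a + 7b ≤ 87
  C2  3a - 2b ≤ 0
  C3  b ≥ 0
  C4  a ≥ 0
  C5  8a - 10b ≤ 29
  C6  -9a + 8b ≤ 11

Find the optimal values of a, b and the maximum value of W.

a = 11/3, b = 11/2, maximum W = 242/3

Vertices and W = 7a + 10b:
  (0, 0) → W = 0
  (11/3, 11/2) → W = 242/3
  (0, 11/8) → W = 55/4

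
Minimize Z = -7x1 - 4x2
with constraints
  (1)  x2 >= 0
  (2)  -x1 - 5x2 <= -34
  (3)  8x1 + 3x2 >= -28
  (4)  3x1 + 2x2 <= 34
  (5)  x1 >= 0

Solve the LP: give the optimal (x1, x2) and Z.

x1 = 102/13, x2 = 68/13, minimum Z = -986/13

The optimum lies where -x1 - 5x2 = -34 and 3x1 + 2x2 = 34.
Solving simultaneously gives x1 = 102/13, x2 = 68/13.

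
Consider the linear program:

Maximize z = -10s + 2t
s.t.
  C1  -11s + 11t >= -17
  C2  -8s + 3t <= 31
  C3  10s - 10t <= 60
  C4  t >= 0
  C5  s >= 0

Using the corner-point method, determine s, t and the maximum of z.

The feasible region is unbounded (it extends along (3, 8), (1, 1)), but z strictly decreases along every unbounded feasible direction, so there is no improving ray and the maximum is attained at a vertex.

The binding constraints are -8s + 3t = 31 and s = 0.
Solving simultaneously gives s = 0, t = 31/3.

s = 0, t = 31/3, maximum z = 62/3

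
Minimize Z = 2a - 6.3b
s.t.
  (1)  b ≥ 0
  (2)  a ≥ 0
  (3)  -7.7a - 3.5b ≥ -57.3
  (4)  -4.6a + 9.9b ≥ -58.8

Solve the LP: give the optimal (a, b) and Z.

Feasible corners and Z = 2a - 6.3b:
  (0, 0) → Z = 0
  (573/77, 0) → Z = 1146/77
  (0, 573/35) → Z = -5157/50

a = 0, b = 573/35, minimum Z = -5157/50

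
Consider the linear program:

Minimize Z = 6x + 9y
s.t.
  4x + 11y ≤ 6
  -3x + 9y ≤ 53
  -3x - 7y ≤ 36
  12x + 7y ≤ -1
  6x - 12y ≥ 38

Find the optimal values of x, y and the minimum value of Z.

x = -83/39, y = -55/13, minimum Z = -661/13

Feasible corners and Z = 6x + 9y:
  (35/9, -143/21) → Z = -797/21
  (-83/39, -55/13) → Z = -661/13
  (127/93, -77/31) → Z = -439/31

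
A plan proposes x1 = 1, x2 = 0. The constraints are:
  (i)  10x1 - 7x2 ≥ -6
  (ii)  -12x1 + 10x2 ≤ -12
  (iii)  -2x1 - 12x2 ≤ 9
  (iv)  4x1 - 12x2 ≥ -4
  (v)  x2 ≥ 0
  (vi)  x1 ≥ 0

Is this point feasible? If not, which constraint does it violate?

(i): 10 ≥ -6 ✓
(ii): -12 ≤ -12 ✓
(iii): -2 ≤ 9 ✓
(iv): 4 ≥ -4 ✓
(v): 0 ≥ 0 ✓
(vi): 1 ≥ 0 ✓

feasible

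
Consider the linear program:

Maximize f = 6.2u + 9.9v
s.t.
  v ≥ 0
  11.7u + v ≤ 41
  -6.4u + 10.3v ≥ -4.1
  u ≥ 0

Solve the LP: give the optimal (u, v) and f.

Vertices and f = 6.2u + 9.9v:
  (41/64, 0) → f = 1271/320
  (0, 0) → f = 0
  (42640/12691, 21443/12691) → f = 4766537/126910
  (0, 41) → f = 4059/10

At the optimal vertex, 11.7u + v = 41 and u = 0.
Solving simultaneously gives u = 0, v = 41.

u = 0, v = 41, maximum f = 405.9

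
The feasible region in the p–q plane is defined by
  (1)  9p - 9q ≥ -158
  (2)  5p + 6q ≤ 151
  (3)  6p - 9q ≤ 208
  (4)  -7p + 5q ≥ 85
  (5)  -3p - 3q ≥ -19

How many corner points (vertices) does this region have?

4

The feasible vertices (each the meet of two boundaries and inside every other half-plane) are:
  (-122, -940/9)
  (-101/18, 215/18)
  (-1805/33, -1966/33)
  (-40/9, 97/9)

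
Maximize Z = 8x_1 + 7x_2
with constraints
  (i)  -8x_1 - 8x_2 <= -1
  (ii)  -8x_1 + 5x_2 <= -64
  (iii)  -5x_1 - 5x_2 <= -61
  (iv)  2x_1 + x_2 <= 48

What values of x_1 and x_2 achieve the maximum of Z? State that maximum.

The binding constraints are -8x_1 + 5x_2 = -64 and 2x_1 + x_2 = 48.
Solving simultaneously gives x_1 = 152/9, x_2 = 128/9.

x_1 = 152/9, x_2 = 128/9, maximum Z = 704/3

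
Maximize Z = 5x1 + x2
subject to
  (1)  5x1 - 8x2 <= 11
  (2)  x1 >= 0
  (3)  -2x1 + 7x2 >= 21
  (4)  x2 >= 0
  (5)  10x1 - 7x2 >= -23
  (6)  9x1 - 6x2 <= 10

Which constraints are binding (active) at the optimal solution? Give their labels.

(5) and (6)

Feasible corners and Z = 5x1 + x2:
  (0, 3) → Z = 3
  (0, 23/7) → Z = 23/7
  (196/51, 209/51) → Z = 1189/51
  (208/3, 307/3) → Z = 449

The maximum is at (208/3, 307/3). Substituting into each constraint, equality holds for (5) and (6); the remaining constraints have slack.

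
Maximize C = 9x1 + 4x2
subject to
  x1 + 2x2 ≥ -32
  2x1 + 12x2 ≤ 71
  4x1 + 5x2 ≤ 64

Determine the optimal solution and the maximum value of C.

x1 = 96, x2 = -64, maximum C = 608

Extreme points and C = 9x1 + 4x2:
  (-263/4, 135/8) → C = -2097/4
  (96, -64) → C = 608
  (413/38, 78/19) → C = 4341/38

At the optimal vertex, x1 + 2x2 = -32 and 4x1 + 5x2 = 64.
Solving simultaneously gives x1 = 96, x2 = -64.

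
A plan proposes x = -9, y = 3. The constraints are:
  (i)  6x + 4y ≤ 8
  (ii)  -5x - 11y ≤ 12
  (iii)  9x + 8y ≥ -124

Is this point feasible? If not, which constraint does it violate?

(i): -42 ≤ 8 ✓
(ii): 12 ≤ 12 ✓
(iii): -57 ≥ -124 ✓

feasible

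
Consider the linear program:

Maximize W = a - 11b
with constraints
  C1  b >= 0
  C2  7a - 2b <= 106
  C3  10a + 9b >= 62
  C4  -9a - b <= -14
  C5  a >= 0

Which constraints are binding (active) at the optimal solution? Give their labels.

Vertices and W = a - 11b:
  (106/7, 0) → W = 106/7
  (31/5, 0) → W = 31/5
  (64/71, 418/71) → W = -4534/71
  (0, 14) → W = -154
The feasible region is unbounded (it extends along (0, 1), (2, 7)), but W strictly decreases along every unbounded feasible direction, so there is no improving ray and the maximum is attained at a vertex.

The maximum is at (106/7, 0). Substituting into each constraint, equality holds for C1 and C2; the remaining constraints have slack.

C1 and C2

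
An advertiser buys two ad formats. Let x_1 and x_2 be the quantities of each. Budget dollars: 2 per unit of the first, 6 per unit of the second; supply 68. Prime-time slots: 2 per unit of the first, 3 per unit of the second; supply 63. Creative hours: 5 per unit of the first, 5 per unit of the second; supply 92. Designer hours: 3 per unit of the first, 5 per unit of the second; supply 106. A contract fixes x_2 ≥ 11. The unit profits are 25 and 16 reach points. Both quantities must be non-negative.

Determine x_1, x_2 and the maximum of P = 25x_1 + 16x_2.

Extreme points and P = 25x_1 + 16x_2:
  (0, 34/3) → P = 544/3
  (0, 11) → P = 176
  (1, 11) → P = 201

x_1 = 1, x_2 = 11, maximum P = 201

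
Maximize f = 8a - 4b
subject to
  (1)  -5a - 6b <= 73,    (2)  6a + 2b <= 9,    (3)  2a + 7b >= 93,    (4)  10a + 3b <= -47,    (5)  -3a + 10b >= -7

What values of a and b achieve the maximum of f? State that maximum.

Feasible corners and f = 8a - 4b:
  (-1069/23, 611/23) → f = -10996/23
  (-121/2, 186) → f = -1228
  (-19/2, 16) → f = -140
The feasible region is unbounded (it extends along (-6, 5), (-1, 3)), but f strictly decreases along every unbounded feasible direction, so there is no improving ray and the maximum is attained at a vertex.

a = -19/2, b = 16, maximum f = -140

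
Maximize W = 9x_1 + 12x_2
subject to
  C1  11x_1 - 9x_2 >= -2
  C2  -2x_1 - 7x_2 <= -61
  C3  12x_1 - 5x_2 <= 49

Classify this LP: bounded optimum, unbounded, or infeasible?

Feasible corners and W = 9x_1 + 12x_2:
  (107/19, 135/19) → W = 2583/19
  (451/53, 563/53) → W = 10815/53
  (324/47, 317/47) → W = 6720/47
The feasible region has finitely many vertices and no improving ray; the maximum is 10815/53 at (451/53, 563/53).

bounded optimum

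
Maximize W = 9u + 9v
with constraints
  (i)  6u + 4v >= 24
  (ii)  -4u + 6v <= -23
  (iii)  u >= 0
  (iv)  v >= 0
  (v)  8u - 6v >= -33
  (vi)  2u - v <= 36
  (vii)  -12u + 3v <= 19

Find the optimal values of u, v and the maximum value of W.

Feasible corners and W = 9u + 9v:
  (23/4, 0) → W = 207/4
  (193/8, 49/4) → W = 2619/8
  (18, 0) → W = 162

The optimum lies where -4u + 6v = -23 and 2u - v = 36.
Solving simultaneously gives u = 193/8, v = 49/4.

u = 193/8, v = 49/4, maximum W = 2619/8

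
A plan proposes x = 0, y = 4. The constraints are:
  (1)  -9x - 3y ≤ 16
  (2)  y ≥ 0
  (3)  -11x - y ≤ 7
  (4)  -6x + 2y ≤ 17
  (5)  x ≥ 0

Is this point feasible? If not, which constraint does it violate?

feasible

(1): -12 ≤ 16 ✓
(2): 4 ≥ 0 ✓
(3): -4 ≤ 7 ✓
(4): 8 ≤ 17 ✓
(5): 0 ≥ 0 ✓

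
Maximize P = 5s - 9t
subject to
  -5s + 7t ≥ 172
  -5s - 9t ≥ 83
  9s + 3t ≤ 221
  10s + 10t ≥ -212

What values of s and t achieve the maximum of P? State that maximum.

s = -267/10, t = 11/2, maximum P = -183

Extreme points and P = 5s - 9t:
  (-2129/80, 89/16) → P = -1465/8
  (-267/10, 11/2) → P = -183
  (-539/20, 23/4) → P = -373/2

The optimum lies where -5s + 7t = 172 and 10s + 10t = -212.
Solving simultaneously gives s = -267/10, t = 11/2.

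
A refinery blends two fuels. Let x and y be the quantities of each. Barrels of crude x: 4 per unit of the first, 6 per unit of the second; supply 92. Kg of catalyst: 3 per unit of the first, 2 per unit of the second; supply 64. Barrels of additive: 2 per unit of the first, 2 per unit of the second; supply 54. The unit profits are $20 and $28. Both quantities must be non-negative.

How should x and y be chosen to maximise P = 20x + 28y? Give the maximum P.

x = 20, y = 2, maximum P = 456

Feasible corners and P = 20x + 28y:
  (0, 0) → P = 0
  (0, 46/3) → P = 1288/3
  (64/3, 0) → P = 1280/3
  (20, 2) → P = 456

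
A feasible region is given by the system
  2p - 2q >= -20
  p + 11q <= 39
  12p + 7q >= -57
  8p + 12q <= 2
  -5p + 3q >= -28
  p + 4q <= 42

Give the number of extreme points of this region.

The feasible vertices (each the meet of two boundaries and inside every other half-plane) are:
  (-71/12, 49/12)
  (-127/19, 63/19)
  (-223/38, 155/38)
  (25/71, -621/71)
  (57/14, -107/42)

5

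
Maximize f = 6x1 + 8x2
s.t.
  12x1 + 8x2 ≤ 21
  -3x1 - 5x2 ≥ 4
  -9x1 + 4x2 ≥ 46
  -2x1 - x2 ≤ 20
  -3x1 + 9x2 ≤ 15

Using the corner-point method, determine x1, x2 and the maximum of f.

x1 = -118/23, x2 = -1/23, maximum f = -716/23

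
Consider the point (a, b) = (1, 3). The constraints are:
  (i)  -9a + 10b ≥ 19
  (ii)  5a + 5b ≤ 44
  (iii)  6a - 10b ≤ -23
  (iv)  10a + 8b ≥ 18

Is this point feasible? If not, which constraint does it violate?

(i): 21 ≥ 19 ✓
(ii): 20 ≤ 44 ✓
(iii): -24 ≤ -23 ✓
(iv): 34 ≥ 18 ✓

feasible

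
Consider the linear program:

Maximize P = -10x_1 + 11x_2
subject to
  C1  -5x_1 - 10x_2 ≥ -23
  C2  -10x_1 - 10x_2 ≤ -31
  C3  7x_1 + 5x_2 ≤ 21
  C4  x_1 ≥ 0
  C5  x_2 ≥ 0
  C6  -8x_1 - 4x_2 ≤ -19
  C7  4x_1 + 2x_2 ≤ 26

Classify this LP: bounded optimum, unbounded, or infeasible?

Extreme points and P = -10x_1 + 11x_2:
  (19/9, 56/45) → P = -334/45
  (49/30, 89/60) → P = -1/60
  (11/4, 7/20) → P = -473/20
  (33/20, 29/20) → P = -11/20
The feasible region has finitely many vertices and no improving ray; the maximum is -1/60 at (49/30, 89/60).

bounded optimum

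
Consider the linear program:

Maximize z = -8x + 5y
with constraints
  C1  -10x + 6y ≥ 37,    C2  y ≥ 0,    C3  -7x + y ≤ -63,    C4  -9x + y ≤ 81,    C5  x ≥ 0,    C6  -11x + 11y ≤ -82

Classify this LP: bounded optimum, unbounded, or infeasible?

infeasible

The boundaries -10x + 6y = 37 and -7x + y = -63 meet at (415/32, 889/32), but that point violates -11x + 11y ≤ -82. Every candidate vertex is excluded by some other constraint, so the feasible region is empty.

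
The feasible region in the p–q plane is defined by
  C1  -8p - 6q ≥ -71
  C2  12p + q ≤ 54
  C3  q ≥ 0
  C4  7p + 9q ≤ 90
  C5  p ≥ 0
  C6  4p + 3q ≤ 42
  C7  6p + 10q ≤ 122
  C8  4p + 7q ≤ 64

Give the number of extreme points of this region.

Of the 27 pairwise boundary intersections, those satisfying every inequality are:
  (253/64, 105/16)
  (113/32, 57/8)
  (9/2, 0)
  (0, 0)
  (0, 64/7)

5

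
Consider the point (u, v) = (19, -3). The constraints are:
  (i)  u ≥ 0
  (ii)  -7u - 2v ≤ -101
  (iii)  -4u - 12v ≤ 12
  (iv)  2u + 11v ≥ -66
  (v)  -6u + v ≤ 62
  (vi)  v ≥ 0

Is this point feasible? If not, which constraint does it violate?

not feasible — violates (vi)

Constraint (vi): v = -3, which is not ≥ 0. All other constraints are satisfied.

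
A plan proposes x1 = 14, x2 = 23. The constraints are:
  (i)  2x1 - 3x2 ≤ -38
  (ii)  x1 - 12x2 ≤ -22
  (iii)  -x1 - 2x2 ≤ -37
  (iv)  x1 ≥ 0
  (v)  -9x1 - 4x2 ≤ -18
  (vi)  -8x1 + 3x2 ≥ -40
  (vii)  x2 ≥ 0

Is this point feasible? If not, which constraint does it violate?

not feasible — violates (vi)

Constraint (vi): -8x1 + 3x2 = -43, which is not ≥ -40. All other constraints are satisfied.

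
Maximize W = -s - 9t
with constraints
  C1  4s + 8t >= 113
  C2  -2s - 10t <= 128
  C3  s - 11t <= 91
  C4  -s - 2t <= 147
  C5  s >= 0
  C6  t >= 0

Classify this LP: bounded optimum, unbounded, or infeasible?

Corner points and W = -s - 9t:
  (0, 113/8) → W = -1017/8
  (113/4, 0) → W = -113/4
  (91, 0) → W = -91
The feasible region has finitely many vertices and no improving ray; the maximum is -113/4 at (113/4, 0).

bounded optimum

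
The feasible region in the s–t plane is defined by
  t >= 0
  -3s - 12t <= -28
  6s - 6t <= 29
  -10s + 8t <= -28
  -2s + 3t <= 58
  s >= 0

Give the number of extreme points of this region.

Pairwise boundary intersections that survive every other constraint:
  (86/15, 9/10)
  (35/9, 49/36)
  (145/2, 203/3)
  (274/7, 318/7)

4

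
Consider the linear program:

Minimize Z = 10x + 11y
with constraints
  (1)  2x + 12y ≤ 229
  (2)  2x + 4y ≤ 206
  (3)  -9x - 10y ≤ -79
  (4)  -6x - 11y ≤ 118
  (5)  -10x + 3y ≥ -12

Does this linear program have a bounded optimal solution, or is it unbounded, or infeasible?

Extreme points and Z = 10x + 11y:
  (-61/4, 173/8) → Z = 683/8
  (277/42, 1133/63) → Z = 2374/9
  (357/127, 682/127) → Z = 11072/127
The feasible region has finitely many vertices and no improving ray; the minimum is 683/8 at (-61/4, 173/8).

bounded optimum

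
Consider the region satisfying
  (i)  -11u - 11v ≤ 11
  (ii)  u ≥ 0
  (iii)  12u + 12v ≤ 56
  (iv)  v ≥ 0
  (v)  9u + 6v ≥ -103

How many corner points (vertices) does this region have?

Pairwise boundary intersections that survive every other constraint:
  (0, 14/3)
  (0, 0)
  (14/3, 0)

3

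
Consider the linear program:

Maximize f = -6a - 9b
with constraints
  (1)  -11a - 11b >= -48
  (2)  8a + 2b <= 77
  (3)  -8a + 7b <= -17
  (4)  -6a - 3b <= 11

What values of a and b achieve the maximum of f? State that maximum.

a = 253/12, b = -275/6, maximum f = 286

Feasible corners and f = -6a - 9b:
  (751/66, -463/66) → f = -113/22
  (523/165, 197/165) → f = -1637/55
  (253/12, -275/6) → f = 286
  (-13/33, -95/33) → f = 311/11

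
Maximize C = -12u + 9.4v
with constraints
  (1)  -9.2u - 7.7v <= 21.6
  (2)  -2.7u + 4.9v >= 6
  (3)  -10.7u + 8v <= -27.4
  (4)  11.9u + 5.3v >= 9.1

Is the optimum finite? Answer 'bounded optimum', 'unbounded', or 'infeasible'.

From the feasible point (18226/3083, 13818/3083), moving in the direction (8, 10.7) keeps every constraint satisfied while C increases without bound.

unbounded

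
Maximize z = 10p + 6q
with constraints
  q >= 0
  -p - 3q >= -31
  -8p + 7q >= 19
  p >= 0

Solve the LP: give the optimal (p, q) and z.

At the optimal vertex, -p - 3q = -31 and -8p + 7q = 19.
Solving simultaneously gives p = 160/31, q = 267/31.

p = 160/31, q = 267/31, maximum z = 3202/31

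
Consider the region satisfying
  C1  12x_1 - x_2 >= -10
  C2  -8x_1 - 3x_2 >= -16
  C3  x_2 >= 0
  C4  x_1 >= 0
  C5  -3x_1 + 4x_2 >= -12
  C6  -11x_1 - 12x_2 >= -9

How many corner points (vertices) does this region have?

3

Intersecting each pair of boundary lines and keeping only the points that satisfy every inequality leaves:
  (0, 0)
  (9/11, 0)
  (0, 3/4)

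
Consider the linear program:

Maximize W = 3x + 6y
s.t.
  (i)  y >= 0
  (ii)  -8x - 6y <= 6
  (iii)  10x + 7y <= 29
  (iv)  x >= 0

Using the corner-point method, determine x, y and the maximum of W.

x = 0, y = 29/7, maximum W = 174/7

Extreme points and W = 3x + 6y:
  (29/10, 0) → W = 87/10
  (0, 0) → W = 0
  (0, 29/7) → W = 174/7

At the optimal vertex, 10x + 7y = 29 and x = 0.
Solving simultaneously gives x = 0, y = 29/7.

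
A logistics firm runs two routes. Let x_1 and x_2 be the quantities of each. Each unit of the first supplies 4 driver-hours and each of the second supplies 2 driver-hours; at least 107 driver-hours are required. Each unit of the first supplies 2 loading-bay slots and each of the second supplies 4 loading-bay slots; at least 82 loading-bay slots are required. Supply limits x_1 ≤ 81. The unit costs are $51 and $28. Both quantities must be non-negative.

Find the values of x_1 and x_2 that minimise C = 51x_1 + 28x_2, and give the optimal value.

x_1 = 22, x_2 = 19/2, minimum C = 1388

Extreme points and C = 51x_1 + 28x_2:
  (0, 107/2) → C = 1498
  (41, 0) → C = 2091
  (81, 0) → C = 4131
  (22, 19/2) → C = 1388
The feasible region is unbounded (it extends along (0, 1)), but C strictly increases along every unbounded feasible direction, so there is no improving ray and the minimum is attained at a vertex.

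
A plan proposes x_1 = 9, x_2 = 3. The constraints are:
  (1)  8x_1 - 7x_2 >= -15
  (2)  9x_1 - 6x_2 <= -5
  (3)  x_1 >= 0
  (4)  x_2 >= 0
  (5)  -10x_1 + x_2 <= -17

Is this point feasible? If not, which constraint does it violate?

not feasible — violates (2)

Constraint (2): 9x_1 - 6x_2 = 63, which is not ≤ -5. All other constraints are satisfied.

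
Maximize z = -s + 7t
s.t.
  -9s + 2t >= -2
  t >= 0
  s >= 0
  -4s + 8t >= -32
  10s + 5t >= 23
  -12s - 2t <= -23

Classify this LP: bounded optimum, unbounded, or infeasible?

From the feasible point (25/21, 61/14), moving in the direction (0, 1) keeps every constraint satisfied while z increases without bound.

unbounded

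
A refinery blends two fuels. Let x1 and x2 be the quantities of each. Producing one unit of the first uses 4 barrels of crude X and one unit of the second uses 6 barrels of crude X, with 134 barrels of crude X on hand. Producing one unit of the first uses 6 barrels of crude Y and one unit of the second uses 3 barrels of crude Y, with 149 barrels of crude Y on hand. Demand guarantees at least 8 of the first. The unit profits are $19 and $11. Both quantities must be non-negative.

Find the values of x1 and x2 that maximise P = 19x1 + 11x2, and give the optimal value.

x1 = 41/2, x2 = 26/3, maximum P = 2909/6

Extreme points and P = 19x1 + 11x2:
  (149/6, 0) → P = 2831/6
  (8, 0) → P = 152
  (41/2, 26/3) → P = 2909/6
  (8, 17) → P = 339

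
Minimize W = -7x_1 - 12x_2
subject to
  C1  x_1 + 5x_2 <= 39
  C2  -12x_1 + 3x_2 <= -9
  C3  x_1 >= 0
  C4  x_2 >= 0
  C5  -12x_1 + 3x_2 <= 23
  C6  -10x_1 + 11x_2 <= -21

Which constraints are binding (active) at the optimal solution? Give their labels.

C1 and C4

Feasible corners and W = -7x_1 - 12x_2:
  (39, 0) → W = -273
  (534/61, 369/61) → W = -8166/61
  (21/10, 0) → W = -147/10

The minimum is at (39, 0). Substituting into each constraint, equality holds for C1 and C4; the remaining constraints have slack.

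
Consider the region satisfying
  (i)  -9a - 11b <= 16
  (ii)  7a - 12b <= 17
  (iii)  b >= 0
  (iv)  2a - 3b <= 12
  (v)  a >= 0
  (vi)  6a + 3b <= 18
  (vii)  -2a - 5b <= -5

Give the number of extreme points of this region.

The feasible vertices (each the meet of two boundaries and inside every other half-plane) are:
  (89/31, 8/31)
  (145/59, 1/59)
  (0, 6)
  (0, 1)

4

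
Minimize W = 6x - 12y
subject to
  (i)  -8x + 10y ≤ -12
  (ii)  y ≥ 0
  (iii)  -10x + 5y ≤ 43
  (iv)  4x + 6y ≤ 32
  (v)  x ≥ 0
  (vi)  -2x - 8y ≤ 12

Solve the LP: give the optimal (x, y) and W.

Extreme points and W = 6x - 12y:
  (3/2, 0) → W = 9
  (49/11, 26/11) → W = -18/11
  (8, 0) → W = 48

The binding constraints are -8x + 10y = -12 and 4x + 6y = 32.
Solving simultaneously gives x = 49/11, y = 26/11.

x = 49/11, y = 26/11, minimum W = -18/11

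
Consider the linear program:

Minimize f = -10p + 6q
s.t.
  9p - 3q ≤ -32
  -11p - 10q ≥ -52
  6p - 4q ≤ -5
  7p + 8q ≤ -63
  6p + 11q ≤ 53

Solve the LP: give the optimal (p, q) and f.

Feasible corners and f = -10p + 6q:
  (-113/18, -49/6) → f = 124/9
  (-445/93, -343/93) → f = 2392/93
  (-1117/29, 749/29) → f = 15664/29
The feasible region is unbounded (it extends along (-2, -3), (-11, 6)), but f strictly increases along every unbounded feasible direction, so there is no improving ray and the minimum is attained at a vertex.

p = -113/18, q = -49/6, minimum f = 124/9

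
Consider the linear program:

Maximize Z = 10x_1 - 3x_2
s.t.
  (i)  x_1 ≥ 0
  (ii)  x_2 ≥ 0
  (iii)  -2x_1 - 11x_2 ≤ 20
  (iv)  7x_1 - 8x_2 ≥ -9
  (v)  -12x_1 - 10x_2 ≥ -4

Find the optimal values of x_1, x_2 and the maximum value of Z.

x_1 = 1/3, x_2 = 0, maximum Z = 10/3

Feasible corners and Z = 10x_1 - 3x_2:
  (0, 0) → Z = 0
  (0, 2/5) → Z = -6/5
  (1/3, 0) → Z = 10/3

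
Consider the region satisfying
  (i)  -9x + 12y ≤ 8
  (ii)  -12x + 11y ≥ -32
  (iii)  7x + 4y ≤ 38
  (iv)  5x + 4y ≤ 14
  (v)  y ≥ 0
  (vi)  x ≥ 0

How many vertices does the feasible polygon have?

The feasible vertices (each the meet of two boundaries and inside every other half-plane) are:
  (17/12, 83/48)
  (0, 2/3)
  (282/103, 8/103)
  (8/3, 0)
  (0, 0)

5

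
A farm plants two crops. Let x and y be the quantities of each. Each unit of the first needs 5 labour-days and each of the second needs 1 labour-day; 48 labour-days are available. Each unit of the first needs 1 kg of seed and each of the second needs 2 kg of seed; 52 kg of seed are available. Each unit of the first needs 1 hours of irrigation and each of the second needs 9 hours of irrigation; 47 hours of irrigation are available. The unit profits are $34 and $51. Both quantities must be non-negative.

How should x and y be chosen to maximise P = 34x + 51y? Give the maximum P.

x = 35/4, y = 17/4, maximum P = 2057/4

Vertices and P = 34x + 51y:
  (0, 0) → P = 0
  (0, 47/9) → P = 799/3
  (48/5, 0) → P = 1632/5
  (35/4, 17/4) → P = 2057/4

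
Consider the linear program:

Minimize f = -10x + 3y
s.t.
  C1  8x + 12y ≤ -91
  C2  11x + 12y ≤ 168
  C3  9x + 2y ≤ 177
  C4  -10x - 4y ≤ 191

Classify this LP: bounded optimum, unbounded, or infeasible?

Corner points and f = -10x + 3y:
  (1153/46, -2235/92) → f = -29765/92
  (-241/11, 309/44) → f = 10567/44
  (545/8, -3489/16) → f = -21367/16
The feasible region has finitely many vertices and no improving ray; the minimum is -21367/16 at (545/8, -3489/16).

bounded optimum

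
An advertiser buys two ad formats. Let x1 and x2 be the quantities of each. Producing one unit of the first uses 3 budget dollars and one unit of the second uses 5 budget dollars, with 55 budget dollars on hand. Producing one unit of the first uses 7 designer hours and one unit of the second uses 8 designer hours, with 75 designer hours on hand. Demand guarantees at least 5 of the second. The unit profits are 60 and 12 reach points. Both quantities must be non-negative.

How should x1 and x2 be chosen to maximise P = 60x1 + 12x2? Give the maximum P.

Corner points and P = 60x1 + 12x2:
  (0, 75/8) → P = 225/2
  (0, 5) → P = 60
  (5, 5) → P = 360

The optimum lies where 7x1 + 8x2 = 75 and x2 = 5.
Solving simultaneously gives x1 = 5, x2 = 5.

x1 = 5, x2 = 5, maximum P = 360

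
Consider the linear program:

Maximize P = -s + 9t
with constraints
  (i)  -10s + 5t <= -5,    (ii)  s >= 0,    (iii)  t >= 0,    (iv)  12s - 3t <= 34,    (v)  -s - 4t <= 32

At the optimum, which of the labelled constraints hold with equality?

(i) and (iv)

Feasible corners and P = -s + 9t:
  (1/2, 0) → P = -1/2
  (31/6, 28/3) → P = 473/6
  (17/6, 0) → P = -17/6

The maximum is at (31/6, 28/3). Substituting into each constraint, equality holds for (i) and (iv); the remaining constraints have slack.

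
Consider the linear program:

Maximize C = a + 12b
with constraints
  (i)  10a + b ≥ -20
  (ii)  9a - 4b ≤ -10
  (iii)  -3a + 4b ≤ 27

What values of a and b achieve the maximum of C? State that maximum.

Corner points and C = a + 12b:
  (-90/49, -80/49) → C = -150/7
  (-107/43, 210/43) → C = 2413/43
  (17/6, 71/8) → C = 328/3

The optimum lies where 9a - 4b = -10 and -3a + 4b = 27.
Solving simultaneously gives a = 17/6, b = 71/8.

a = 17/6, b = 71/8, maximum C = 328/3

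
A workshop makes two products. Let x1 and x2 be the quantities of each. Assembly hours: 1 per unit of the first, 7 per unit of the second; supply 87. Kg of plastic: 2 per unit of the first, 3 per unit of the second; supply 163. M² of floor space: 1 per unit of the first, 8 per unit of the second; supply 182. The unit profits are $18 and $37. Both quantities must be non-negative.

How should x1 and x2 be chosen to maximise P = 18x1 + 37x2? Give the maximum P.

x1 = 80, x2 = 1, maximum P = 1477

Corner points and P = 18x1 + 37x2:
  (0, 0) → P = 0
  (0, 87/7) → P = 3219/7
  (163/2, 0) → P = 1467
  (80, 1) → P = 1477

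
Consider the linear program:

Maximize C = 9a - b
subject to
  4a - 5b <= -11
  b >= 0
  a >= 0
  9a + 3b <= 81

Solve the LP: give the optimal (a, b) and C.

a = 124/19, b = 141/19, maximum C = 975/19

Vertices and C = 9a - b:
  (0, 11/5) → C = -11/5
  (124/19, 141/19) → C = 975/19
  (0, 27) → C = -27

At the optimal vertex, 4a - 5b = -11 and 9a + 3b = 81.
Solving simultaneously gives a = 124/19, b = 141/19.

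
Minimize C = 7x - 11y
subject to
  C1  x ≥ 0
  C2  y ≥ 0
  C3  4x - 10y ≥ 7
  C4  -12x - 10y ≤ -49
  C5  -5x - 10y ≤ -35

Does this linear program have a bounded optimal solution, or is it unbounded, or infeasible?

Vertices and C = 7x - 11y:
  (7, 0) → C = 49
  (14/3, 7/6) → C = 119/6
The feasible region has finitely many vertices and no improving ray; the minimum is 119/6 at (14/3, 7/6).

bounded optimum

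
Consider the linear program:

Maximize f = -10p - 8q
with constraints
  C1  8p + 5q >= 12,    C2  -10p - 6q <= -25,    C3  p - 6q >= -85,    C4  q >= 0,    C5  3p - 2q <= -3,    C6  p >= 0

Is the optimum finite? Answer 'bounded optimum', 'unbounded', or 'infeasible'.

bounded optimum

Corner points and f = -10p - 8q:
  (16/19, 105/38) → f = -580/19
  (0, 25/6) → f = -100/3
  (19/2, 63/4) → f = -221
  (0, 85/6) → f = -340/3
The feasible region has finitely many vertices and no improving ray; the maximum is -580/19 at (16/19, 105/38).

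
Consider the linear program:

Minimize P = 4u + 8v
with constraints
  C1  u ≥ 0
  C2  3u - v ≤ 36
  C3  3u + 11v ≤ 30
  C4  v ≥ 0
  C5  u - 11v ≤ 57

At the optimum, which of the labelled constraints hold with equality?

C1 and C4

Corner points and P = 4u + 8v:
  (0, 30/11) → P = 240/11
  (0, 0) → P = 0
  (10, 0) → P = 40

The minimum is at (0, 0). Substituting into each constraint, equality holds for C1 and C4; the remaining constraints have slack.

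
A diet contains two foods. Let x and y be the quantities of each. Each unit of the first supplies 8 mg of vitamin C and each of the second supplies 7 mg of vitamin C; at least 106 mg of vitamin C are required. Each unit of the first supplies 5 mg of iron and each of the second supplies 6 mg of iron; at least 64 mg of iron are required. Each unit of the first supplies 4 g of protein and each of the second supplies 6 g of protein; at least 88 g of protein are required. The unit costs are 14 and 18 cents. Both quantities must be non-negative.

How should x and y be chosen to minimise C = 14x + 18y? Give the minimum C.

x = 1, y = 14, minimum C = 266

Vertices and C = 14x + 18y:
  (0, 106/7) → C = 1908/7
  (22, 0) → C = 308
  (1, 14) → C = 266
The feasible region is unbounded (it extends along (0, 1), (1, 0)), but C strictly increases along every unbounded feasible direction, so there is no improving ray and the minimum is attained at a vertex.

The binding constraints are 8x + 7y = 106 and 4x + 6y = 88.
Solving simultaneously gives x = 1, y = 14.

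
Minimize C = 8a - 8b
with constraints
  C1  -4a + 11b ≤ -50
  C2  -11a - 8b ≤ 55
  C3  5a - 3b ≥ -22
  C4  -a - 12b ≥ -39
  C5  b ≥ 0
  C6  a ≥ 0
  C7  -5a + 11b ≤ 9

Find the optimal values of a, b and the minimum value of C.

Extreme points and C = 8a - 8b:
  (1029/59, 106/59) → C = 7384/59
  (25/2, 0) → C = 100
  (39, 0) → C = 312

The binding constraints are -4a + 11b = -50 and b = 0.
Solving simultaneously gives a = 25/2, b = 0.

a = 25/2, b = 0, minimum C = 100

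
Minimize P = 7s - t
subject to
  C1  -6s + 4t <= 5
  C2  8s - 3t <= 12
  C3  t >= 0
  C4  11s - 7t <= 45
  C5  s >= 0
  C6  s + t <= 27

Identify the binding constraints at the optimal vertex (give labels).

Vertices and P = 7s - t:
  (9/2, 8) → P = 47/2
  (0, 5/4) → P = -5/4
  (3/2, 0) → P = 21/2
  (0, 0) → P = 0

The minimum is at (0, 5/4). Substituting into each constraint, equality holds for C1 and C5; the remaining constraints have slack.

C1 and C5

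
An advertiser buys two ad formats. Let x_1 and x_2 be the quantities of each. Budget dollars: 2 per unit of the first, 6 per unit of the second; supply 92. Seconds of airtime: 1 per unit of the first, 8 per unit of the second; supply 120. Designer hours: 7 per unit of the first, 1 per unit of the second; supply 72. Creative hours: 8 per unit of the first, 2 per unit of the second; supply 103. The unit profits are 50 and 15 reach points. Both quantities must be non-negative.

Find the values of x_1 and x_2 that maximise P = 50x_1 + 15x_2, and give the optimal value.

x_1 = 17/2, x_2 = 25/2, maximum P = 1225/2

The binding constraints are 2x_1 + 6x_2 = 92 and 7x_1 + x_2 = 72.
Solving simultaneously gives x_1 = 17/2, x_2 = 25/2.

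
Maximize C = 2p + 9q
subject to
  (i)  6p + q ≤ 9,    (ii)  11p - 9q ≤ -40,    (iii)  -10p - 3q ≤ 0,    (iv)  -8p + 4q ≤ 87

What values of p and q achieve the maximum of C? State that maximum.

Feasible corners and C = 2p + 9q:
  (41/65, 339/65) → C = 241/5
  (-51/32, 297/16) → C = 1311/8
  (-40/41, 400/123) → C = 1120/41
  (-261/64, 435/32) → C = 1827/16

The binding constraints are 6p + q = 9 and -8p + 4q = 87.
Solving simultaneously gives p = -51/32, q = 297/16.

p = -51/32, q = 297/16, maximum C = 1311/8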